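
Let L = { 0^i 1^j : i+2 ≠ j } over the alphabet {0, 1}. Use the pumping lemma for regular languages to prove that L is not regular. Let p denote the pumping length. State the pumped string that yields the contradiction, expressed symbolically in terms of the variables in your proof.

Toward a contradiction, assume L is regular with pumping length p.
Choose w = 0^p 1^{p+p!+2}. Since p ≠ (p+p!+2)-2 = p+p!, w ∈ L; and |w| ≥ p.
The pumping lemma gives a decomposition w = xyz where |xy| ≤ p and |y| ≥ 1.
Because |xy| ≤ p and w begins with p copies of 0, we have y = 0^k with 1 ≤ k ≤ p.
Since 1 ≤ k ≤ p, k divides p!; set t = 1 + p!/k. Then xy^t z has p + (p!/k)·k = p + p! copies of 0. Now the 0-count is p+p! and (1-count)-2 = (p+p!+2)-2 = p+p!, so i+2 ≠ j fails. So xy^t z = 0^{p+p!} 1^{p+p!+2} ∉ L.
Contradiction. Therefore L is not regular.

0^{p+p!} 1^{p+p!+2}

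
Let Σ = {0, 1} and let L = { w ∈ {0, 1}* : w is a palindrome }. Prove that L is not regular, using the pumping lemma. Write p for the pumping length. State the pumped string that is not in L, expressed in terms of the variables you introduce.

Assume L is regular; let p be its pumping constant.
Take w = 0^p 1 0^p, a palindrome of length 2p+1 ≥ p.
Write w = xyz as guaranteed by the lemma, with |xy| ≤ p and |y| ≥ 1.
The first p characters of w are 0's, so xy (and hence y) consists only of 0's. Write y = 0^k, 1 ≤ k ≤ p.
Pump with i = 2: xy^2z = 0^{p+k} 1 0^p. Its reverse is 0^p 1 0^{p+k}, which differs from xy^2z since k ≥ 1. So xy^2z is not a palindrome and xy^2z ∉ L.
Contradiction. Therefore L is not regular.

0^{p+k} 1 0^p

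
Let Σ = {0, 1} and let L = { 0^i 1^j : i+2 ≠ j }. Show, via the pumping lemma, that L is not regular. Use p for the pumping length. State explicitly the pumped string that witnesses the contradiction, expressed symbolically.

0^{p+p!} 1^{p+p!+2}

Assume L is regular. Let p be the pumping length given by the pumping lemma.
Choose w = 0^p 1^{p+p!+2}. Since p ≠ (p+p!+2)-2 = p+p!, w ∈ L; and |w| ≥ p.
Write w = xyz as guaranteed by the lemma, with |xy| ≤ p and |y| ≥ 1.
Since the first p symbols of w are all 0's and |xy| ≤ p, y lies entirely in the leading 0-block: y = 0^k for some k with 1 ≤ k ≤ p.
Since 1 ≤ k ≤ p, k divides p!; set t = 1 + p!/k. Then xy^t z has p + (p!/k)·k = p + p! copies of 0. Now the 0-count is p+p! and (1-count)-2 = (p+p!+2)-2 = p+p!, so i+2 ≠ j fails. So xy^t z = 0^{p+p!} 1^{p+p!+2} ∉ L.
This is a contradiction; hence L is not regular.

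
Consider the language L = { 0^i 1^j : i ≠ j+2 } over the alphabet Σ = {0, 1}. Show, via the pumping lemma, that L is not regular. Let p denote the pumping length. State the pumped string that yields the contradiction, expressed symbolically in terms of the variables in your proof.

Assume L is regular. Let p be the pumping length given by the pumping lemma.
Choose w = 0^p 1^{p+p!-2}. Since p ≠ (p+p!-2)+2 = p+p!, w ∈ L; and |w| ≥ p.
Write w = xyz as guaranteed by the lemma, with |xy| ≤ p and |y| > 0.
Since the first p symbols of w are all 0's and |xy| ≤ p, y lies entirely in the leading 0-block: y = 0^k for some k with 1 ≤ k ≤ p.
Since 1 ≤ k ≤ p, k divides p!; set t = 1 + p!/k. Then xy^t z has p + (p!/k)·k = p + p! copies of 0. Now the 0-count is p+p! and (1-count)+2 = (p+p!-2)+2 = p+p!, so i ≠ j+2 fails. So xy^t z = 0^{p+p!} 1^{p+p!-2} ∉ L.
This is a contradiction; hence L is not regular.

0^{p+p!} 1^{p+p!-2}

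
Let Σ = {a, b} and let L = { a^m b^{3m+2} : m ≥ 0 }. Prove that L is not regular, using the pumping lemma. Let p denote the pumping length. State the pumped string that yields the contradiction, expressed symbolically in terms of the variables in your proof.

Suppose for contradiction that L is regular, and let p be the pumping length.
Choose w = a^p b^{3p+2}, which is in L with |w| = 4p+2 ≥ p.
The pumping lemma gives a decomposition w = xyz where |xy| ≤ p and |y| > 0.
Since the first p symbols of w are all a's and |xy| ≤ p, y lies entirely in the leading a-block: y = a^k for some k with 1 ≤ k ≤ p.
Pump with i = 2: xy^2z = a^{p+k} b^{3p+2}. For this to lie in L we would need 3p+2 = 3(p+k)+2, which forces k = 0. But k ≥ 1, so xy^2z ∉ L.
This is a contradiction; hence L is not regular.

a^{p+k} b^{3p+2}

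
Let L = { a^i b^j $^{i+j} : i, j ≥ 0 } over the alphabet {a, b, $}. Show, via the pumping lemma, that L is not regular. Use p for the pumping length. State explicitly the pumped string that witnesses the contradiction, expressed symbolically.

a^{p+k} b^p $^{2p}

Assume L is regular; let p be its pumping constant.
Take w = a^p b^p $^{2p} ∈ L (with i=j=p, i+j=2p), |w| = 4p ≥ p.
By the pumping lemma, w = xyz with |xy| ≤ p and |y| ≥ 1.
Because |xy| ≤ p and w begins with p copies of a, we have y = a^k with 1 ≤ k ≤ p.
Consider xy^2z = a^{p+k} b^p $^{2p}. Now the a- and b-counts sum to 2p+k, but the $-count is 2p ≠ 2p+k. So xy^2z ∉ L.
This contradicts the pumping lemma, so L is not regular.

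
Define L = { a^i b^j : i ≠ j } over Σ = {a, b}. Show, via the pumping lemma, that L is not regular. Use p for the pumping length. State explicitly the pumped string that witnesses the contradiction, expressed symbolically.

a^{p+p!} b^{p+p!}

Toward a contradiction, assume L is regular with pumping length p.
Choose w = a^p b^{p+p!}. Since p ≠ p+p!, w ∈ L; and |w| ≥ p.
By the pumping lemma, w = xyz with |xy| ≤ p and |y| > 0.
Because |xy| ≤ p and w begins with p copies of a, we have y = a^k with 1 ≤ k ≤ p.
Since 1 ≤ k ≤ p, k divides p!; set t = 1 + p!/k. Then xy^t z has p + (p!/k)·k = p + p! copies of a. Now the a-count equals the b-count, so i ≠ j fails. So xy^t z = a^{p+p!} b^{p+p!} ∉ L.
Contradiction. Therefore L is not regular.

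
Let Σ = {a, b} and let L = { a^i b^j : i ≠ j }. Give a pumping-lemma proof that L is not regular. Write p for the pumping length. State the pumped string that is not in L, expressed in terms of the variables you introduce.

a^{p+p!} b^{p+p!}

Assume L is regular. Let p be the pumping length given by the pumping lemma.
Choose w = a^p b^{p+p!}. Since p ≠ p+p!, w ∈ L; and |w| ≥ p.
Write w = xyz as guaranteed by the lemma, with |xy| ≤ p and y is nonempty.
The first p characters of w are a's, so xy (and hence y) consists only of a's. Write y = a^k, 1 ≤ k ≤ p.
Since 1 ≤ k ≤ p, k divides p!; set t = 1 + p!/k. Then xy^t z has p + (p!/k)·k = p + p! copies of a. Now the a-count equals the b-count, so i ≠ j fails. So xy^t z = a^{p+p!} b^{p+p!} ∉ L.
This contradicts the pumping lemma, so L is not regular.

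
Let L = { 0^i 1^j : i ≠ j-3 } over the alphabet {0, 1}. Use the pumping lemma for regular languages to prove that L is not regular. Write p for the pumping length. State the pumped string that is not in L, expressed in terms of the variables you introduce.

0^{p+p!} 1^{p+p!+3}

Assume L is regular. Let p be the pumping length given by the pumping lemma.
Choose w = 0^p 1^{p+p!+3}. Since p ≠ (p+p!+3)-3 = p+p!, w ∈ L; and |w| ≥ p.
The pumping lemma gives a decomposition w = xyz where |xy| ≤ p and |y| > 0.
Because |xy| ≤ p and w begins with p copies of 0, we have y = 0^k with 1 ≤ k ≤ p.
Since 1 ≤ k ≤ p, k divides p!; set t = 1 + p!/k. Then xy^t z has p + (p!/k)·k = p + p! copies of 0. Now the 0-count is p+p! and (1-count)-3 = (p+p!+3)-3 = p+p!, so i ≠ j-3 fails. So xy^t z = 0^{p+p!} 1^{p+p!+3} ∉ L.
This is a contradiction; hence L is not regular.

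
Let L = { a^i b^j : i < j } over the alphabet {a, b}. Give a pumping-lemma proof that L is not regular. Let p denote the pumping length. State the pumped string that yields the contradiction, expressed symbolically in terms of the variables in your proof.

Suppose for contradiction that L is regular, and let p be the pumping length.
Choose w = a^p b^{p+1} ∈ L, with |w| = 2p+1 ≥ p.
By the pumping lemma, w = xyz with |xy| ≤ p and y is nonempty.
Because |xy| ≤ p and w begins with p copies of a, we have y = a^k with 1 ≤ k ≤ p.
Consider xy^2z = a^{p+k} b^{p+1}. Since k ≥ 1, the a-count p+k is at least p+1, so i < j fails; thus xy^2z ∉ L.
Contradiction. Therefore L is not regular.

a^{p+k} b^{p+1}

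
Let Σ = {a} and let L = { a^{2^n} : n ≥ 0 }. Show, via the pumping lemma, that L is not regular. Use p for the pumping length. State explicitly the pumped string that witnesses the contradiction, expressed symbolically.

Suppose for contradiction that L is regular, and let p be the pumping length.
Take w = a^{2^p} ∈ L with |w| = 2^p ≥ p.
Write w = xyz as guaranteed by the lemma, with |xy| ≤ p and |y| > 0.
Then y = a^k for some k with 1 ≤ k ≤ p.
Pump with i = 2: xy^2z = a^{2^p+k}. Since 1 ≤ k ≤ p < 2^p, we have 2^p < 2^p+k < 2^{p+1}, so 2^p+k is not a power of 2. So xy^2z ∉ L.
Contradiction. Therefore L is not regular.

a^{2^p+k}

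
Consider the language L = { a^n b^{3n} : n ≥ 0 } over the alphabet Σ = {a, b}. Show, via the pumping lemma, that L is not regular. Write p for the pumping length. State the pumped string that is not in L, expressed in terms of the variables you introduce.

Toward a contradiction, assume L is regular with pumping length p.
Let w = a^p b^{3p} ∈ L; note |w| = 4p ≥ p.
The pumping lemma gives a decomposition w = xyz where |xy| ≤ p and |y| > 0.
Because |xy| ≤ p and w begins with p copies of a, we have y = a^k with 1 ≤ k ≤ p.
Pump with i = 2: xy^2z = a^{p+k} b^{3p}. For this to lie in L we would need 3p = 3(p+k), which forces k = 0. But k ≥ 1, so xy^2z ∉ L.
Contradiction. Therefore L is not regular.

a^{p+k} b^{3p}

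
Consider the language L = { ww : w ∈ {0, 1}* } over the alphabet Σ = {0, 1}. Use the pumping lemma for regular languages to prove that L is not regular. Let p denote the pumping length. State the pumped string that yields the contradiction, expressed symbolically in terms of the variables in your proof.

0^{p+k} 1^p 0^p 1^p

Suppose for contradiction that L is regular, and let p be the pumping length.
Take w = 0^p 1^p 0^p 1^p = uu where u = 0^p1^p; then w ∈ L and |w| = 4p ≥ p.
Write w = xyz as guaranteed by the lemma, with |xy| ≤ p and |y| > 0.
Since the first p symbols of w are all 0's and |xy| ≤ p, y lies entirely in the leading 0-block: y = 0^k for some k with 1 ≤ k ≤ p.
Pump with i = 2: xy^2z = 0^{p+k} 1^p 0^p 1^p, of length 4p+k. Suppose this equals vv. The string starts with 0 and ends with 1, so v does too; thus the boundary between the two copies of v is a 1→0 transition. There is exactly one such transition, at position 2p+k, so |v| = 2p+k and |vv| = 4p+2k ≠ 4p+k since k ≥ 1. So xy^2z ∉ L.
This is a contradiction; hence L is not regular.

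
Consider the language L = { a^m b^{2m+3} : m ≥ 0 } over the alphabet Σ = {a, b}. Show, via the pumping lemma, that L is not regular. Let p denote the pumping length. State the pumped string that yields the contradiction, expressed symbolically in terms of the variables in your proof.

Suppose for contradiction that L is regular, and let p be the pumping length.
Let w = a^p b^{2p+3} ∈ L; note |w| = 3p+3 ≥ p.
Write w = xyz as guaranteed by the lemma, with |xy| ≤ p and |y| ≥ 1.
The first p characters of w are a's, so xy (and hence y) consists only of a's. Write y = a^k, 1 ≤ k ≤ p.
Pump with i = 2: xy^2z = a^{p+k} b^{2p+3}. For this to lie in L we would need 2p+3 = 2(p+k)+3, which forces k = 0. But k ≥ 1, so xy^2z ∉ L.
This contradicts the pumping lemma, so L is not regular.

a^{p+k} b^{2p+3}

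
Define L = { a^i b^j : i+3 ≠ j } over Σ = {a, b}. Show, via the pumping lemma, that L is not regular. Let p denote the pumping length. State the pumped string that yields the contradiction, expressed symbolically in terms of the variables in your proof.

Assume L is regular; let p be its pumping constant.
Choose w = a^p b^{p+p!+3}. Since p ≠ (p+p!+3)-3 = p+p!, w ∈ L; and |w| ≥ p.
By the pumping lemma, w = xyz with |xy| ≤ p and |y| > 0.
Since the first p symbols of w are all a's and |xy| ≤ p, y lies entirely in the leading a-block: y = a^k for some k with 1 ≤ k ≤ p.
Since 1 ≤ k ≤ p, k divides p!; set t = 1 + p!/k. Then xy^t z has p + (p!/k)·k = p + p! copies of a. Now the a-count is p+p! and (b-count)-3 = (p+p!+3)-3 = p+p!, so i+3 ≠ j fails. So xy^t z = a^{p+p!} b^{p+p!+3} ∉ L.
Contradiction. Therefore L is not regular.

a^{p+p!} b^{p+p!+3}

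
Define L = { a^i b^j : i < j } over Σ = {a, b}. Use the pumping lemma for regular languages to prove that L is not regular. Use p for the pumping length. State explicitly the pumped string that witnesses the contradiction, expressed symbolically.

a^{p+k} b^{p+1}

Assume L is regular; let p be its pumping constant.
Choose w = a^p b^{p+1} ∈ L, with |w| = 2p+1 ≥ p.
By the pumping lemma, w = xyz with |xy| ≤ p and |y| ≥ 1.
Because |xy| ≤ p and w begins with p copies of a, we have y = a^k with 1 ≤ k ≤ p.
Consider xy^2z = a^{p+k} b^{p+1}. Since k ≥ 1, the a-count p+k is at least p+1, so i < j fails; thus xy^2z ∉ L.
Contradiction. Therefore L is not regular.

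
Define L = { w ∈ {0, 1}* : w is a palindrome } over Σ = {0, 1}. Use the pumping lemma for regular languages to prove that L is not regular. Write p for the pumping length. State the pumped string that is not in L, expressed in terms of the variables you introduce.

0^{p+k} 1 0^p

Toward a contradiction, assume L is regular with pumping length p.
Take w = 0^p 1 0^p, a palindrome of length 2p+1 ≥ p.
Write w = xyz as guaranteed by the lemma, with |xy| ≤ p and |y| > 0.
Since the first p symbols of w are all 0's and |xy| ≤ p, y lies entirely in the leading 0-block: y = 0^k for some k with 1 ≤ k ≤ p.
Pump with i = 2: xy^2z = 0^{p+k} 1 0^p. Its reverse is 0^p 1 0^{p+k}, which differs from xy^2z since k ≥ 1. So xy^2z is not a palindrome and xy^2z ∉ L.
This contradicts the pumping lemma, so L is not regular.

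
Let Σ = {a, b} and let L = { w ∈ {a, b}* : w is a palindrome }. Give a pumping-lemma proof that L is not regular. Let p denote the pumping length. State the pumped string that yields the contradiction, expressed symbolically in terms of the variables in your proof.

a^{p+k} b a^p

Suppose for contradiction that L is regular, and let p be the pumping length.
Take w = a^p b a^p, a palindrome of length 2p+1 ≥ p.
By the pumping lemma, w = xyz with |xy| ≤ p and |y| ≥ 1.
Since the first p symbols of w are all a's and |xy| ≤ p, y lies entirely in the leading a-block: y = a^k for some k with 1 ≤ k ≤ p.
Pump with i = 2: xy^2z = a^{p+k} b a^p. Its reverse is a^p b a^{p+k}, which differs from xy^2z since k ≥ 1. So xy^2z is not a palindrome and xy^2z ∉ L.
Contradiction. Therefore L is not regular.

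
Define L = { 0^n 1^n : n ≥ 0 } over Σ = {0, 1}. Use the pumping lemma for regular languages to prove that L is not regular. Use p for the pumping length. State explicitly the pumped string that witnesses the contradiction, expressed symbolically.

0^{p+k} 1^p

Suppose for contradiction that L is regular, and let p be the pumping length.
Let w = 0^p 1^p ∈ L; note |w| = 2p ≥ p.
By the pumping lemma, w = xyz with |xy| ≤ p and |y| ≥ 1.
The first p characters of w are 0's, so xy (and hence y) consists only of 0's. Write y = 0^k, 1 ≤ k ≤ p.
Pump with i = 2: xy^2z = 0^{p+k} 1^p. For this to lie in L we would need p = p+k, which forces k = 0. But k ≥ 1, so xy^2z ∉ L.
This contradicts the pumping lemma, so L is not regular.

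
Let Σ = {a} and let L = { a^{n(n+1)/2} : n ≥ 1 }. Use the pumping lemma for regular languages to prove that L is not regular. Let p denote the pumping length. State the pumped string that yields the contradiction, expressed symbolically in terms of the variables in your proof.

a^{p(p+1)/2+k}

Assume L is regular; let p be its pumping constant.
Take w = a^{p(p+1)/2} ∈ L with |w| = p(p+1)/2 ≥ p.
Write w = xyz as guaranteed by the lemma, with |xy| ≤ p and |y| ≥ 1.
Then y = a^k for some k with 1 ≤ k ≤ p.
Pump with i = 2: xy^2z = a^{p(p+1)/2+k}. Since 1 ≤ k ≤ p, p(p+1)/2 < p(p+1)/2+k ≤ p(p+1)/2+p < (p+1)(p+2)/2, so p(p+1)/2+k is strictly between consecutive triangular numbers. So xy^2z ∉ L.
Contradiction. Therefore L is not regular.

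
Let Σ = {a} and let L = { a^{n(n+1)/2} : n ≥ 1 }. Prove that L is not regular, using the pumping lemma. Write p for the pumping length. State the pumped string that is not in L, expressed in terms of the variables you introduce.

Toward a contradiction, assume L is regular with pumping length p.
Take w = a^{p(p+1)/2} ∈ L with |w| = p(p+1)/2 ≥ p.
Write w = xyz as guaranteed by the lemma, with |xy| ≤ p and y is nonempty.
Then y = a^k for some k with 1 ≤ k ≤ p.
Pump with i = 2: xy^2z = a^{p(p+1)/2+k}. Since 1 ≤ k ≤ p, p(p+1)/2 < p(p+1)/2+k ≤ p(p+1)/2+p < (p+1)(p+2)/2, so p(p+1)/2+k is strictly between consecutive triangular numbers. So xy^2z ∉ L.
This contradicts the pumping lemma, so L is not regular.

a^{p(p+1)/2+k}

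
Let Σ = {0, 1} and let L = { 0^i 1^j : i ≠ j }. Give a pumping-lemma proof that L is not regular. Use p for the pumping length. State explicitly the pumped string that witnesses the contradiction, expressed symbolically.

0^{p+p!} 1^{p+p!}

Assume L is regular. Let p be the pumping length given by the pumping lemma.
Choose w = 0^p 1^{p+p!}. Since p ≠ p+p!, w ∈ L; and |w| ≥ p.
By the pumping lemma, w = xyz with |xy| ≤ p and |y| > 0.
Since the first p symbols of w are all 0's and |xy| ≤ p, y lies entirely in the leading 0-block: y = 0^k for some k with 1 ≤ k ≤ p.
Since 1 ≤ k ≤ p, k divides p!; set t = 1 + p!/k. Then xy^t z has p + (p!/k)·k = p + p! copies of 0. Now the 0-count equals the 1-count, so i ≠ j fails. So xy^t z = 0^{p+p!} 1^{p+p!} ∉ L.
This contradicts the pumping lemma, so L is not regular.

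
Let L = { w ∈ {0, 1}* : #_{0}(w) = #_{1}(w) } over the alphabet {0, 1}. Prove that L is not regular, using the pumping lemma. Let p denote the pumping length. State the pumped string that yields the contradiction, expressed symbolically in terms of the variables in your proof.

Toward a contradiction, assume L is regular with pumping length p.
Choose w = 0^p 1^p ∈ L with |w| = 2p ≥ p.
By the pumping lemma, w = xyz with |xy| ≤ p and |y| ≥ 1.
Since the first p symbols of w are all 0's and |xy| ≤ p, y lies entirely in the leading 0-block: y = 0^k for some k with 1 ≤ k ≤ p.
Pump with i = 2: xy^2z = 0^{p+k} 1^p has p+k occurrences of 0 but only p of 1. Since k ≥ 1 the counts differ, so xy^2z ∉ L.
This is a contradiction; hence L is not regular.

0^{p+k} 1^p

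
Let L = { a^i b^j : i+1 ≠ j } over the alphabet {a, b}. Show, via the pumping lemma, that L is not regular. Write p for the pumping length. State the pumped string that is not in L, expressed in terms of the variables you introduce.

a^{p+p!} b^{p+p!+1}

Toward a contradiction, assume L is regular with pumping length p.
Choose w = a^p b^{p+p!+1}. Since p ≠ (p+p!+1)-1 = p+p!, w ∈ L; and |w| ≥ p.
The pumping lemma gives a decomposition w = xyz where |xy| ≤ p and |y| > 0.
The first p characters of w are a's, so xy (and hence y) consists only of a's. Write y = a^k, 1 ≤ k ≤ p.
Since 1 ≤ k ≤ p, k divides p!; set t = 1 + p!/k. Then xy^t z has p + (p!/k)·k = p + p! copies of a. Now the a-count is p+p! and (b-count)-1 = (p+p!+1)-1 = p+p!, so i+1 ≠ j fails. So xy^t z = a^{p+p!} b^{p+p!+1} ∉ L.
This is a contradiction; hence L is not regular.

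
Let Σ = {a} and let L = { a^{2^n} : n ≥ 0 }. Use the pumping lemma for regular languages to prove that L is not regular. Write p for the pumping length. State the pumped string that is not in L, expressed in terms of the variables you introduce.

a^{2^p+k}

Toward a contradiction, assume L is regular with pumping length p.
Take w = a^{2^p} ∈ L with |w| = 2^p ≥ p.
The pumping lemma gives a decomposition w = xyz where |xy| ≤ p and y is nonempty.
Then y = a^k for some k with 1 ≤ k ≤ p.
Pump with i = 2: xy^2z = a^{2^p+k}. Since 1 ≤ k ≤ p < 2^p, we have 2^p < 2^p+k < 2^{p+1}, so 2^p+k is not a power of 2. So xy^2z ∉ L.
This is a contradiction; hence L is not regular.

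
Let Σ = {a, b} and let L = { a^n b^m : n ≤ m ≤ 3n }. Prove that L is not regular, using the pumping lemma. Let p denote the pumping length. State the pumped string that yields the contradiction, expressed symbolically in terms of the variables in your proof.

Suppose for contradiction that L is regular, and let p be the pumping length.
Take w = a^p b^p ∈ L (since p ≤ p ≤ 3p), with |w| = 2p ≥ p.
Write w = xyz as guaranteed by the lemma, with |xy| ≤ p and y is nonempty.
Because |xy| ≤ p and w begins with p copies of a, we have y = a^k with 1 ≤ k ≤ p.
Pump with i = 2: xy^2z = a^{p+k} b^p. Now n = p+k > p = m, so the condition n ≤ m fails. Thus xy^2z ∉ L.
Contradiction. Therefore L is not regular.

a^{p+k} b^p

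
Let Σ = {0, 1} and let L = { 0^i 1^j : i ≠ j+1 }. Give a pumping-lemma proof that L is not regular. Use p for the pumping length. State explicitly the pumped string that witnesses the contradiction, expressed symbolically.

Suppose for contradiction that L is regular, and let p be the pumping length.
Choose w = 0^p 1^{p+p!-1}. Since p ≠ (p+p!-1)+1 = p+p!, w ∈ L; and |w| ≥ p.
Write w = xyz as guaranteed by the lemma, with |xy| ≤ p and |y| ≥ 1.
Since the first p symbols of w are all 0's and |xy| ≤ p, y lies entirely in the leading 0-block: y = 0^k for some k with 1 ≤ k ≤ p.
Since 1 ≤ k ≤ p, k divides p!; set t = 1 + p!/k. Then xy^t z has p + (p!/k)·k = p + p! copies of 0. Now the 0-count is p+p! and (1-count)+1 = (p+p!-1)+1 = p+p!, so i ≠ j+1 fails. So xy^t z = 0^{p+p!} 1^{p+p!-1} ∉ L.
This is a contradiction; hence L is not regular.

0^{p+p!} 1^{p+p!-1}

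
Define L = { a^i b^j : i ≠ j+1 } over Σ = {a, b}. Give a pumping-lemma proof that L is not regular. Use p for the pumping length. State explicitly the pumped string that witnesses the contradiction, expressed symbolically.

Toward a contradiction, assume L is regular with pumping length p.
Choose w = a^p b^{p+p!-1}. Since p ≠ (p+p!-1)+1 = p+p!, w ∈ L; and |w| ≥ p.
By the pumping lemma, w = xyz with |xy| ≤ p and y is nonempty.
Since the first p symbols of w are all a's and |xy| ≤ p, y lies entirely in the leading a-block: y = a^k for some k with 1 ≤ k ≤ p.
Since 1 ≤ k ≤ p, k divides p!; set t = 1 + p!/k. Then xy^t z has p + (p!/k)·k = p + p! copies of a. Now the a-count is p+p! and (b-count)+1 = (p+p!-1)+1 = p+p!, so i ≠ j+1 fails. So xy^t z = a^{p+p!} b^{p+p!-1} ∉ L.
This contradicts the pumping lemma, so L is not regular.

a^{p+p!} b^{p+p!-1}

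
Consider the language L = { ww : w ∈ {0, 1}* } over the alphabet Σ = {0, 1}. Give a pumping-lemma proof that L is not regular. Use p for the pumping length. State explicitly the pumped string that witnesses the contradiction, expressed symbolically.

Suppose for contradiction that L is regular, and let p be the pumping length.
Take w = 0^p 1^p 0^p 1^p = uu where u = 0^p1^p; then w ∈ L and |w| = 4p ≥ p.
The pumping lemma gives a decomposition w = xyz where |xy| ≤ p and y is nonempty.
Since the first p symbols of w are all 0's and |xy| ≤ p, y lies entirely in the leading 0-block: y = 0^k for some k with 1 ≤ k ≤ p.
Pump with i = 2: xy^2z = 0^{p+k} 1^p 0^p 1^p, of length 4p+k. Suppose this equals vv. The string starts with 0 and ends with 1, so v does too; thus the boundary between the two copies of v is a 1→0 transition. There is exactly one such transition, at position 2p+k, so |v| = 2p+k and |vv| = 4p+2k ≠ 4p+k since k ≥ 1. So xy^2z ∉ L.
This contradicts the pumping lemma, so L is not regular.

0^{p+k} 1^p 0^p 1^p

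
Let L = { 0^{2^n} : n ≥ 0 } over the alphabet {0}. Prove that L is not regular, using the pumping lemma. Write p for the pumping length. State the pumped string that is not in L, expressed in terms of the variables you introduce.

0^{2^p+k}

Suppose for contradiction that L is regular, and let p be the pumping length.
Take w = 0^{2^p} ∈ L with |w| = 2^p ≥ p.
By the pumping lemma, w = xyz with |xy| ≤ p and |y| ≥ 1.
Then y = 0^k for some k with 1 ≤ k ≤ p.
Pump with i = 2: xy^2z = 0^{2^p+k}. Since 1 ≤ k ≤ p < 2^p, we have 2^p < 2^p+k < 2^{p+1}, so 2^p+k is not a power of 2. So xy^2z ∉ L.
This contradicts the pumping lemma, so L is not regular.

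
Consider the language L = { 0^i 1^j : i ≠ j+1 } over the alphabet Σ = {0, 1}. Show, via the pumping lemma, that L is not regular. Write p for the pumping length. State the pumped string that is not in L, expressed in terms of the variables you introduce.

0^{p+p!} 1^{p+p!-1}

Assume L is regular. Let p be the pumping length given by the pumping lemma.
Choose w = 0^p 1^{p+p!-1}. Since p ≠ (p+p!-1)+1 = p+p!, w ∈ L; and |w| ≥ p.
Write w = xyz as guaranteed by the lemma, with |xy| ≤ p and |y| > 0.
The first p characters of w are 0's, so xy (and hence y) consists only of 0's. Write y = 0^k, 1 ≤ k ≤ p.
Since 1 ≤ k ≤ p, k divides p!; set t = 1 + p!/k. Then xy^t z has p + (p!/k)·k = p + p! copies of 0. Now the 0-count is p+p! and (1-count)+1 = (p+p!-1)+1 = p+p!, so i ≠ j+1 fails. So xy^t z = 0^{p+p!} 1^{p+p!-1} ∉ L.
Contradiction. Therefore L is not regular.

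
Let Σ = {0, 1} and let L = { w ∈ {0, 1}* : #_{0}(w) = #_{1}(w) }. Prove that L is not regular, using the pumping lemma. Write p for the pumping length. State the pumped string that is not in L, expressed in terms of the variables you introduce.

0^{p+k} 1^p

Assume L is regular; let p be its pumping constant.
Choose w = 0^p 1^p ∈ L with |w| = 2p ≥ p.
Write w = xyz as guaranteed by the lemma, with |xy| ≤ p and |y| ≥ 1.
Because |xy| ≤ p and w begins with p copies of 0, we have y = 0^k with 1 ≤ k ≤ p.
Pump with i = 2: xy^2z = 0^{p+k} 1^p has p+k occurrences of 0 but only p of 1. Since k ≥ 1 the counts differ, so xy^2z ∉ L.
This contradicts the pumping lemma, so L is not regular.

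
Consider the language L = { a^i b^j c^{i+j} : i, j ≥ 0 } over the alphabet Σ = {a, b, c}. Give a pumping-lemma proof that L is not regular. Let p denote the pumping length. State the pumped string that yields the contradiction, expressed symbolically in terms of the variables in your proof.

Assume L is regular; let p be its pumping constant.
Take w = a^p b^p c^{2p} ∈ L (with i=j=p, i+j=2p), |w| = 4p ≥ p.
By the pumping lemma, w = xyz with |xy| ≤ p and |y| ≥ 1.
Because |xy| ≤ p and w begins with p copies of a, we have y = a^k with 1 ≤ k ≤ p.
Consider xy^2z = a^{p+k} b^p c^{2p}. Now the a- and b-counts sum to 2p+k, but the c-count is 2p ≠ 2p+k. So xy^2z ∉ L.
This contradicts the pumping lemma, so L is not regular.

a^{p+k} b^p c^{2p}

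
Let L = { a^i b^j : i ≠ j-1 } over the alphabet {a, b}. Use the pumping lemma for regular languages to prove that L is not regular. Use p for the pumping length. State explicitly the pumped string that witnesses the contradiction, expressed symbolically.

a^{p+p!} b^{p+p!+1}

Assume L is regular; let p be its pumping constant.
Choose w = a^p b^{p+p!+1}. Since p ≠ (p+p!+1)-1 = p+p!, w ∈ L; and |w| ≥ p.
Write w = xyz as guaranteed by the lemma, with |xy| ≤ p and |y| > 0.
Since the first p symbols of w are all a's and |xy| ≤ p, y lies entirely in the leading a-block: y = a^k for some k with 1 ≤ k ≤ p.
Since 1 ≤ k ≤ p, k divides p!; set t = 1 + p!/k. Then xy^t z has p + (p!/k)·k = p + p! copies of a. Now the a-count is p+p! and (b-count)-1 = (p+p!+1)-1 = p+p!, so i ≠ j-1 fails. So xy^t z = a^{p+p!} b^{p+p!+1} ∉ L.
This is a contradiction; hence L is not regular.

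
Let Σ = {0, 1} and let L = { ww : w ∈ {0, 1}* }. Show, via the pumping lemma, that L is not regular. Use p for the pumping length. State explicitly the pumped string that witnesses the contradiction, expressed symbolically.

Assume L is regular; let p be its pumping constant.
Take w = 0^p 1^p 0^p 1^p = uu where u = 0^p1^p; then w ∈ L and |w| = 4p ≥ p.
The pumping lemma gives a decomposition w = xyz where |xy| ≤ p and y is nonempty.
Because |xy| ≤ p and w begins with p copies of 0, we have y = 0^k with 1 ≤ k ≤ p.
Pump with i = 2: xy^2z = 0^{p+k} 1^p 0^p 1^p, of length 4p+k. Suppose this equals vv. The string starts with 0 and ends with 1, so v does too; thus the boundary between the two copies of v is a 1→0 transition. There is exactly one such transition, at position 2p+k, so |v| = 2p+k and |vv| = 4p+2k ≠ 4p+k since k ≥ 1. So xy^2z ∉ L.
This is a contradiction; hence L is not regular.

0^{p+k} 1^p 0^p 1^p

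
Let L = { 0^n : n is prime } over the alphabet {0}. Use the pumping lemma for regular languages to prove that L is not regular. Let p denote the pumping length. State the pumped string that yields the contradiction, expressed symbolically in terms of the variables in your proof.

0^{q(1+k)}

Toward a contradiction, assume L is regular with pumping length p.
Let q be a prime with q ≥ p+2 (infinitely many primes exist), and take w = 0^q ∈ L with |w| = q ≥ p.
By the pumping lemma, w = xyz with |xy| ≤ p and |y| ≥ 1.
Then y = 0^k for some k with 1 ≤ k ≤ p.
Since 1 ≤ k ≤ p, |xz| = q-k. Pump with i = q+1: |xy^{q+1}z| = (q-k)+(q+1)k = q+qk = q(1+k), which is composite (both factors ≥ 2). So xy^{q+1}z = 0^{q(1+k)} ∉ L.
Contradiction. Therefore L is not regular.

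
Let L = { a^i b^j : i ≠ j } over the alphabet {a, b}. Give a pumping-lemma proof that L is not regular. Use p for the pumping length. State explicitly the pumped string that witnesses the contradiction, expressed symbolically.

a^{p+p!} b^{p+p!}

Assume L is regular; let p be its pumping constant.
Choose w = a^p b^{p+p!}. Since p ≠ p+p!, w ∈ L; and |w| ≥ p.
By the pumping lemma, w = xyz with |xy| ≤ p and |y| > 0.
Because |xy| ≤ p and w begins with p copies of a, we have y = a^k with 1 ≤ k ≤ p.
Since 1 ≤ k ≤ p, k divides p!; set t = 1 + p!/k. Then xy^t z has p + (p!/k)·k = p + p! copies of a. Now the a-count equals the b-count, so i ≠ j fails. So xy^t z = a^{p+p!} b^{p+p!} ∉ L.
Contradiction. Therefore L is not regular.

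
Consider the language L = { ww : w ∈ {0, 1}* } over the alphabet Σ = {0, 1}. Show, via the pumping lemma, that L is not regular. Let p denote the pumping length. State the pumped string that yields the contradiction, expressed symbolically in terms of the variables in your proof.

0^{p+k} 1^p 0^p 1^p

Assume L is regular. Let p be the pumping length given by the pumping lemma.
Take w = 0^p 1^p 0^p 1^p = uu where u = 0^p1^p; then w ∈ L and |w| = 4p ≥ p.
Write w = xyz as guaranteed by the lemma, with |xy| ≤ p and |y| > 0.
Since the first p symbols of w are all 0's and |xy| ≤ p, y lies entirely in the leading 0-block: y = 0^k for some k with 1 ≤ k ≤ p.
Pump with i = 2: xy^2z = 0^{p+k} 1^p 0^p 1^p, of length 4p+k. Suppose this equals vv. The string starts with 0 and ends with 1, so v does too; thus the boundary between the two copies of v is a 1→0 transition. There is exactly one such transition, at position 2p+k, so |v| = 2p+k and |vv| = 4p+2k ≠ 4p+k since k ≥ 1. So xy^2z ∉ L.
This contradicts the pumping lemma, so L is not regular.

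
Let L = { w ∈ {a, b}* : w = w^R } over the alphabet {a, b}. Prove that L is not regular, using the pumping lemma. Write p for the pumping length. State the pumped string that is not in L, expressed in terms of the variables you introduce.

a^{p+k} b a^p

Assume L is regular; let p be its pumping constant.
Take w = a^p b a^p, a palindrome of length 2p+1 ≥ p.
By the pumping lemma, w = xyz with |xy| ≤ p and |y| ≥ 1.
Because |xy| ≤ p and w begins with p copies of a, we have y = a^k with 1 ≤ k ≤ p.
Pump with i = 2: xy^2z = a^{p+k} b a^p. Its reverse is a^p b a^{p+k}, which differs from xy^2z since k ≥ 1. So xy^2z is not a palindrome and xy^2z ∉ L.
This contradicts the pumping lemma, so L is not regular.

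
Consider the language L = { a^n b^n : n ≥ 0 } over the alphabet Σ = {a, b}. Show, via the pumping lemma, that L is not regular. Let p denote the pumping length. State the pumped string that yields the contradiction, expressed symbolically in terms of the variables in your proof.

Suppose for contradiction that L is regular, and let p be the pumping length.
Choose w = a^p b^p, which is in L with |w| = 2p ≥ p.
The pumping lemma gives a decomposition w = xyz where |xy| ≤ p and |y| > 0.
The first p characters of w are a's, so xy (and hence y) consists only of a's. Write y = a^k, 1 ≤ k ≤ p.
Pump with i = 2: xy^2z = a^{p+k} b^p. For this to lie in L we would need p = p+k, which forces k = 0. But k ≥ 1, so xy^2z ∉ L.
This contradicts the pumping lemma, so L is not regular.

a^{p+k} b^p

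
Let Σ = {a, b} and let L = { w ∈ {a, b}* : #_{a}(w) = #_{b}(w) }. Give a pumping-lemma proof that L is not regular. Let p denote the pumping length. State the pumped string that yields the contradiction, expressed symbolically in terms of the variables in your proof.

Assume L is regular; let p be its pumping constant.
Choose w = a^p b^p ∈ L with |w| = 2p ≥ p.
Write w = xyz as guaranteed by the lemma, with |xy| ≤ p and y is nonempty.
Since the first p symbols of w are all a's and |xy| ≤ p, y lies entirely in the leading a-block: y = a^k for some k with 1 ≤ k ≤ p.
Pump with i = 2: xy^2z = a^{p+k} b^p has p+k occurrences of a but only p of b. Since k ≥ 1 the counts differ, so xy^2z ∉ L.
This is a contradiction; hence L is not regular.

a^{p+k} b^p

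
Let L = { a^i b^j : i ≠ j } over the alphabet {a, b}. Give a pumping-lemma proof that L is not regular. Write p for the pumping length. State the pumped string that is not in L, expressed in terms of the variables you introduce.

a^{p+p!} b^{p+p!}

Assume L is regular. Let p be the pumping length given by the pumping lemma.
Choose w = a^p b^{p+p!}. Since p ≠ p+p!, w ∈ L; and |w| ≥ p.
By the pumping lemma, w = xyz with |xy| ≤ p and |y| ≥ 1.
Since the first p symbols of w are all a's and |xy| ≤ p, y lies entirely in the leading a-block: y = a^k for some k with 1 ≤ k ≤ p.
Since 1 ≤ k ≤ p, k divides p!; set t = 1 + p!/k. Then xy^t z has p + (p!/k)·k = p + p! copies of a. Now the a-count equals the b-count, so i ≠ j fails. So xy^t z = a^{p+p!} b^{p+p!} ∉ L.
This contradicts the pumping lemma, so L is not regular.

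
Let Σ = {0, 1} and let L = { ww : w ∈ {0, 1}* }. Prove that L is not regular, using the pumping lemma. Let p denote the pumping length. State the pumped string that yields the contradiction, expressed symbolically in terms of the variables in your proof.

Toward a contradiction, assume L is regular with pumping length p.
Take w = 0^p 1^p 0^p 1^p = uu where u = 0^p1^p; then w ∈ L and |w| = 4p ≥ p.
Write w = xyz as guaranteed by the lemma, with |xy| ≤ p and |y| > 0.
The first p characters of w are 0's, so xy (and hence y) consists only of 0's. Write y = 0^k, 1 ≤ k ≤ p.
Pump with i = 2: xy^2z = 0^{p+k} 1^p 0^p 1^p, of length 4p+k. Suppose this equals vv. The string starts with 0 and ends with 1, so v does too; thus the boundary between the two copies of v is a 1→0 transition. There is exactly one such transition, at position 2p+k, so |v| = 2p+k and |vv| = 4p+2k ≠ 4p+k since k ≥ 1. So xy^2z ∉ L.
Contradiction. Therefore L is not regular.

0^{p+k} 1^p 0^p 1^p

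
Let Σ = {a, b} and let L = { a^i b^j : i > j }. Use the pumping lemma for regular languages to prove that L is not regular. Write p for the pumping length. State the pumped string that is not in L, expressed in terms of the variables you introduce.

a^{p+1-k} b^p

Suppose for contradiction that L is regular, and let p be the pumping length.
Choose w = a^{p+1} b^p ∈ L, with |w| = 2p+1 ≥ p.
By the pumping lemma, w = xyz with |xy| ≤ p and |y| ≥ 1.
The first p characters of w are a's, so xy (and hence y) consists only of a's. Write y = a^k, 1 ≤ k ≤ p.
Consider xy^0z = xz = a^{p+1-k} b^p. Since k ≥ 1, the a-count p+1-k is at most p, so i > j fails; thus xz ∉ L.
This is a contradiction; hence L is not regular.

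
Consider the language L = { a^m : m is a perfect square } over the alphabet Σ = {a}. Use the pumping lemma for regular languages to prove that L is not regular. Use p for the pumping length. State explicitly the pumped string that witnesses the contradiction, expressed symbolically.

Assume L is regular; let p be its pumping constant.
Take w = a^{p²} ∈ L with |w| = p² ≥ p.
By the pumping lemma, w = xyz with |xy| ≤ p and y is nonempty.
Then y = a^k for some k with 1 ≤ k ≤ p.
Pump with i = 2: xy^2z = a^{p²+k}. Since 1 ≤ k ≤ p, p² < p²+k ≤ p²+p < (p+1)², so p²+k lies strictly between consecutive squares and is not a perfect square. So xy^2z ∉ L.
This contradicts the pumping lemma, so L is not regular.

a^{p²+k}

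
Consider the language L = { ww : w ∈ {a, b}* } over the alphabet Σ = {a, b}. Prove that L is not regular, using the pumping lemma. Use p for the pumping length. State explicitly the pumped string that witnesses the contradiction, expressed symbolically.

Toward a contradiction, assume L is regular with pumping length p.
Take w = a^p b^p a^p b^p = uu where u = a^pb^p; then w ∈ L and |w| = 4p ≥ p.
The pumping lemma gives a decomposition w = xyz where |xy| ≤ p and y is nonempty.
The first p characters of w are a's, so xy (and hence y) consists only of a's. Write y = a^k, 1 ≤ k ≤ p.
Pump with i = 2: xy^2z = a^{p+k} b^p a^p b^p, of length 4p+k. Suppose this equals vv. The string starts with a and ends with b, so v does too; thus the boundary between the two copies of v is a b→a transition. There is exactly one such transition, at position 2p+k, so |v| = 2p+k and |vv| = 4p+2k ≠ 4p+k since k ≥ 1. So xy^2z ∉ L.
This is a contradiction; hence L is not regular.

a^{p+k} b^p a^p b^p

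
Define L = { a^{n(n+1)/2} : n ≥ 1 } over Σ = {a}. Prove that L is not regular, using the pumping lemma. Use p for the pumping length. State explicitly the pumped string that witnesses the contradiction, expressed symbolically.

Assume L is regular; let p be its pumping constant.
Take w = a^{p(p+1)/2} ∈ L with |w| = p(p+1)/2 ≥ p.
By the pumping lemma, w = xyz with |xy| ≤ p and |y| > 0.
Then y = a^k for some k with 1 ≤ k ≤ p.
Pump with i = 2: xy^2z = a^{p(p+1)/2+k}. Since 1 ≤ k ≤ p, p(p+1)/2 < p(p+1)/2+k ≤ p(p+1)/2+p < (p+1)(p+2)/2, so p(p+1)/2+k is strictly between consecutive triangular numbers. So xy^2z ∉ L.
This contradicts the pumping lemma, so L is not regular.

a^{p(p+1)/2+k}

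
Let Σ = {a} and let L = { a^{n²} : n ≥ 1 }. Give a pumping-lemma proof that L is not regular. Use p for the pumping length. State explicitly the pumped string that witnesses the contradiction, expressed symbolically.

a^{p²+k}

Toward a contradiction, assume L is regular with pumping length p.
Take w = a^{p²} ∈ L with |w| = p² ≥ p.
By the pumping lemma, w = xyz with |xy| ≤ p and y is nonempty.
Then y = a^k for some k with 1 ≤ k ≤ p.
Pump with i = 2: xy^2z = a^{p²+k}. Since 1 ≤ k ≤ p, p² < p²+k ≤ p²+p < (p+1)², so p²+k lies strictly between consecutive squares and is not a perfect square. So xy^2z ∉ L.
This is a contradiction; hence L is not regular.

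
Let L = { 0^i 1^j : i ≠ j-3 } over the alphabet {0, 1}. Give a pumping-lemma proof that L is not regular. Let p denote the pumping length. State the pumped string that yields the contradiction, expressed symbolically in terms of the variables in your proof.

0^{p+p!} 1^{p+p!+3}

Assume L is regular; let p be its pumping constant.
Choose w = 0^p 1^{p+p!+3}. Since p ≠ (p+p!+3)-3 = p+p!, w ∈ L; and |w| ≥ p.
By the pumping lemma, w = xyz with |xy| ≤ p and |y| ≥ 1.
Because |xy| ≤ p and w begins with p copies of 0, we have y = 0^k with 1 ≤ k ≤ p.
Since 1 ≤ k ≤ p, k divides p!; set t = 1 + p!/k. Then xy^t z has p + (p!/k)·k = p + p! copies of 0. Now the 0-count is p+p! and (1-count)-3 = (p+p!+3)-3 = p+p!, so i ≠ j-3 fails. So xy^t z = 0^{p+p!} 1^{p+p!+3} ∉ L.
This is a contradiction; hence L is not regular.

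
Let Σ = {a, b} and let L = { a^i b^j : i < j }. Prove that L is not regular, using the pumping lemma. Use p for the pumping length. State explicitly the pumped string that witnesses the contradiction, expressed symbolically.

Toward a contradiction, assume L is regular with pumping length p.
Choose w = a^p b^{p+1} ∈ L, with |w| = 2p+1 ≥ p.
Write w = xyz as guaranteed by the lemma, with |xy| ≤ p and |y| ≥ 1.
Because |xy| ≤ p and w begins with p copies of a, we have y = a^k with 1 ≤ k ≤ p.
Consider xy^2z = a^{p+k} b^{p+1}. Since k ≥ 1, the a-count p+k is at least p+1, so i < j fails; thus xy^2z ∉ L.
Contradiction. Therefore L is not regular.

a^{p+k} b^{p+1}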